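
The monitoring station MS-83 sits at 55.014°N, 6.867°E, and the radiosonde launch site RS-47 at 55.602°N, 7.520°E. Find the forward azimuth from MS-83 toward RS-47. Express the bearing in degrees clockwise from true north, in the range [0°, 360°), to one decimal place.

32.0°

Δλ = 0.6530°
y = sin Δλ · cos φ₂ = 0.006438
x = cos φ₁ sin φ₂ − sin φ₁ cos φ₂ cos Δλ = 0.010292
θ = atan2(y, x) = 32.0282° → 32.0282° (mod 360°)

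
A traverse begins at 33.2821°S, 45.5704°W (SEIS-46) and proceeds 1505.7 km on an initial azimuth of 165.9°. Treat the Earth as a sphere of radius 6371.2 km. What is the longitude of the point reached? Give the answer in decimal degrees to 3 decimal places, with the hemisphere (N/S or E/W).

δ = d/R = 1505.7/6371.2 = 0.236329 rad
φ₂ = arcsin(sin φ₁ cos δ + cos φ₁ sin δ cos θ)
   = arcsin(-0.54876·0.97220 + 0.83598·0.23414·-0.96987) = -46.33122°
λ₂ = λ₁ + atan2(sin θ sin δ cos φ₁, cos δ − sin φ₁ sin φ₂) = -40.83199°

40.832°W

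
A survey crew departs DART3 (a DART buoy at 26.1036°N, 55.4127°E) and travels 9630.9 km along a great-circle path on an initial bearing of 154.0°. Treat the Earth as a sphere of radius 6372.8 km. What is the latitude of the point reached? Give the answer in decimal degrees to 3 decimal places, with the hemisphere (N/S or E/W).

δ = d/R = 9630.9/6372.8 = 1.511251 rad
φ₂ = arcsin(sin φ₁ cos δ + cos φ₁ sin δ cos θ)
   = arcsin(0.44000·0.05951 + 0.89800·0.99823·-0.89879) = -51.21503°
λ₂ = λ₁ + atan2(sin θ sin δ cos φ₁, cos δ − sin φ₁ sin φ₂) = 99.72642°

51.215°S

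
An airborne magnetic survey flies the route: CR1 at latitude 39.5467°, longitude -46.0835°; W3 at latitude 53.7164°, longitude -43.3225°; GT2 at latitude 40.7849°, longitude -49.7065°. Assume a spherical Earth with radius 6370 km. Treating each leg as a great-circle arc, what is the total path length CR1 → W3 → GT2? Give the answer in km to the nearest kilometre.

3104 km

CR1→W3: c = 0.249463 rad, d = 1589.08 km
W3→GT2: c = 0.237795 rad, d = 1514.75 km
Total = 1589.08 + 1514.75 = 3103.83 km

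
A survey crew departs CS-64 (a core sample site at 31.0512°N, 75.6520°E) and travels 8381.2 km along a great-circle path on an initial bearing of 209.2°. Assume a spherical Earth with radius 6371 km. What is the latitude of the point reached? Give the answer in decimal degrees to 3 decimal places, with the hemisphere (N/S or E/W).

36.396°S

δ = d/R = 8381.2/6371 = 1.315523 rad
φ₂ = arcsin(sin φ₁ cos δ + cos φ₁ sin δ cos θ)
   = arcsin(0.51580·0.25251 + 0.85671·0.96759·-0.87292) = -36.39572°
λ₂ = λ₁ + atan2(sin θ sin δ cos φ₁, cos δ − sin φ₁ sin φ₂) = 39.74701°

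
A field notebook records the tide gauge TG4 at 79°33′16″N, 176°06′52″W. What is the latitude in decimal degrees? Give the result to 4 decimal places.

79.5544°N

79° + 33′/60 + 16″/3600 = 79 + 0.55000 + 0.00444 = 79.5544°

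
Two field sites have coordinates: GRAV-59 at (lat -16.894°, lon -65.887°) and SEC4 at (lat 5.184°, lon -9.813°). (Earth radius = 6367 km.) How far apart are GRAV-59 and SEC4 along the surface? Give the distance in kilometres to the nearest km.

Δφ = 22.0780°,  Δλ = 56.0740°
a = sin²(Δφ/2) + cos φ₁ cos φ₂ sin²(Δλ/2) = 0.247203
c = 2·arcsin(√a) = 1.040726 rad = 59.6292°
d = R·c = 6367 × 1.040726 = 6626.3 km

6626 km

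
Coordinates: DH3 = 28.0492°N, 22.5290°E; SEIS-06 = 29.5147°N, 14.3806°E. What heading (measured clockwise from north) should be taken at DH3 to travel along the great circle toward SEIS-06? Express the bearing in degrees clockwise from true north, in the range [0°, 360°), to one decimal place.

Δλ = -8.1484°
y = sin Δλ · cos φ₂ = -0.123344
x = cos φ₁ sin φ₂ − sin φ₁ cos φ₂ cos Δλ = 0.029706
θ = atan2(y, x) = -76.4587° → 283.5413° (mod 360°)

283.5°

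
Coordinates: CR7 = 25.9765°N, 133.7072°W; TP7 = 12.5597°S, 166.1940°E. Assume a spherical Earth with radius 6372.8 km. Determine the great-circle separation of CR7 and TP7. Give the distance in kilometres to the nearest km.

Δφ = -38.5362°,  Δλ = -60.0988°
a = sin²(Δφ/2) + cos φ₁ cos φ₂ sin²(Δλ/2) = 0.328913
c = 2·arcsin(√a) = 1.221568 rad = 69.9907°
d = R·c = 6372.8 × 1.221568 = 7784.8 km

7785 km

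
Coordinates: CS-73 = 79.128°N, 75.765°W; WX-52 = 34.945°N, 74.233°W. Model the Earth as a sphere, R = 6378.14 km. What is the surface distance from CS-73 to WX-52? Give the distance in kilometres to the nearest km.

4919 km

Δφ = -44.1830°,  Δλ = 1.5320°
a = sin²(Δφ/2) + cos φ₁ cos φ₂ sin²(Δλ/2) = 0.141469
c = 2·arcsin(√a) = 0.771218 rad = 44.1875°
d = R·c = 6378.14 × 0.771218 = 4918.9 km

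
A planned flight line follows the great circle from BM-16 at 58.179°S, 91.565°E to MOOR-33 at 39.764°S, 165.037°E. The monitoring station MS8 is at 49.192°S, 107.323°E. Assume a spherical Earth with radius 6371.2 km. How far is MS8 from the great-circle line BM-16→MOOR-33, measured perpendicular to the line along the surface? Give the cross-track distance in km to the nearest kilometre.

δ₁₃ = central angle BM-16→MS8 = 0.225093 rad  (haversine)
θ₁₃ = bearing BM-16→MS8 = 52.672°,  θ₁₂ = bearing BM-16→MOOR-33 = 101.613°
dₓₜ = R·arcsin(sin δ₁₃ · sin(θ₁₃ − θ₁₂)) = 6371.2·arcsin(0.22320·sin(-48.941°)) = -1077.383 km
|dₓₜ| = 1077.383 km

1077 km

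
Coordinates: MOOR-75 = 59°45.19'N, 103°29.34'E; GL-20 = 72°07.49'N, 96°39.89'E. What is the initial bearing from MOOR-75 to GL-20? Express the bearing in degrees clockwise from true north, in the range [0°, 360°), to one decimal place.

350.4°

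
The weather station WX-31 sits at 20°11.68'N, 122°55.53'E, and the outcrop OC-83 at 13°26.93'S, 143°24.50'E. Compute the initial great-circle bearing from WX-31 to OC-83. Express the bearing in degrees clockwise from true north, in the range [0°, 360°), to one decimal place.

WX-31: φ = +20.19467°, λ = +122.92550°
OC-83: φ = -13.44883°, λ = +143.40833°
Δλ = 20.4828°
y = sin Δλ · cos φ₂ = 0.340331
x = cos φ₁ sin φ₂ − sin φ₁ cos φ₂ cos Δλ = -0.532797
θ = atan2(y, x) = 147.4311° → 147.4311° (mod 360°)

147.4°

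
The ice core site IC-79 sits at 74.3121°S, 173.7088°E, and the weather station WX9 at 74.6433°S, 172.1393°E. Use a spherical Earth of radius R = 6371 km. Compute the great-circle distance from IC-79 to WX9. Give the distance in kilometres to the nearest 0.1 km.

Δφ = -0.3312°,  Δλ = -1.5695°
a = sin²(Δφ/2) + cos φ₁ cos φ₂ sin²(Δλ/2) = 0.000022
c = 2·arcsin(√a) = 0.009335 rad = 0.5349°
d = R·c = 6371 × 0.009335 = 59.5 km

59.5 km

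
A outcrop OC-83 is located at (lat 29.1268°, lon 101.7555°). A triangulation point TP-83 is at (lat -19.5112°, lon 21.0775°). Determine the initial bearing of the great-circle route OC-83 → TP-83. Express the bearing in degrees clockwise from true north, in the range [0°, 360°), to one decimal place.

Δλ = -80.6780°
y = sin Δλ · cos φ₂ = -0.930128
x = cos φ₁ sin φ₂ − sin φ₁ cos φ₂ cos Δλ = -0.366073
θ = atan2(y, x) = -111.4832° → 248.5168° (mod 360°)

248.5°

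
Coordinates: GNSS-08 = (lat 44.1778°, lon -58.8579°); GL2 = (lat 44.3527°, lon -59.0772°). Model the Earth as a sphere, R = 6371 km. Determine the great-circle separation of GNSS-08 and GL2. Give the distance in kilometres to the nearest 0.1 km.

Δφ = 0.1749°,  Δλ = -0.2193°
a = sin²(Δφ/2) + cos φ₁ cos φ₂ sin²(Δλ/2) = 0.000004
c = 2·arcsin(√a) = 0.004103 rad = 0.2351°
d = R·c = 6371 × 0.004103 = 26.1 km

26.1 km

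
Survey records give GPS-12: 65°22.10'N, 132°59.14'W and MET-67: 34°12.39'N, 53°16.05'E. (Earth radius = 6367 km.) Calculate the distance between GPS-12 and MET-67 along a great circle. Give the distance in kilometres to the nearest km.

GPS-12: φ = +65.36833°, λ = -132.98567°
MET-67: φ = +34.20650°, λ = +53.26750°
Δφ = -31.1618°,  Δλ = -173.7468°
a = sin²(Δφ/2) + cos φ₁ cos φ₂ sin²(Δλ/2) = 0.415807
c = 2·arcsin(√a) = 1.401604 rad = 80.3060°
d = R·c = 6367 × 1.401604 = 8924.0 km

8924 km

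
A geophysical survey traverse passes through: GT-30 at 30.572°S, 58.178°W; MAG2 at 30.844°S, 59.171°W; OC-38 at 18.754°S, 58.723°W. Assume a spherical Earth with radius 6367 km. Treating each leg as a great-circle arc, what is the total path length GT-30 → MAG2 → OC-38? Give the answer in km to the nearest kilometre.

1444 km

GT-30→MAG2: c = 0.015639 rad, d = 99.57 km
MAG2→OC-38: c = 0.211129 rad, d = 1344.26 km
Total = 99.57 + 1344.26 = 1443.83 km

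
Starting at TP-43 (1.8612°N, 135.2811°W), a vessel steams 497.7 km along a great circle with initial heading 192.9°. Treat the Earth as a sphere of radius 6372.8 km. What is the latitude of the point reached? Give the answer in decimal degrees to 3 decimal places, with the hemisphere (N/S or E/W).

2.501°S

δ = d/R = 497.7/6372.8 = 0.078098 rad
φ₂ = arcsin(sin φ₁ cos δ + cos φ₁ sin δ cos θ)
   = arcsin(0.03248·0.99695 + 0.99947·0.07802·-0.97476) = -2.50059°
λ₂ = λ₁ + atan2(sin θ sin δ cos φ₁, cos δ − sin φ₁ sin φ₂) = -136.28005°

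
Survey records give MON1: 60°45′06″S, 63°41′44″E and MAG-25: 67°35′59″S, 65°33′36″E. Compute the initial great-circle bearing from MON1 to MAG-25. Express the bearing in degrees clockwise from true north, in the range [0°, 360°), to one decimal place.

MON1: φ = -60.75167°, λ = +63.69556°
MAG-25: φ = -67.59972°, λ = +65.56000°
Δλ = 1.8644°
y = sin Δλ · cos φ₂ = 0.012398
x = cos φ₁ sin φ₂ − sin φ₁ cos φ₂ cos Δλ = -0.119413
θ = atan2(y, x) = 174.0724° → 174.0724° (mod 360°)

174.1°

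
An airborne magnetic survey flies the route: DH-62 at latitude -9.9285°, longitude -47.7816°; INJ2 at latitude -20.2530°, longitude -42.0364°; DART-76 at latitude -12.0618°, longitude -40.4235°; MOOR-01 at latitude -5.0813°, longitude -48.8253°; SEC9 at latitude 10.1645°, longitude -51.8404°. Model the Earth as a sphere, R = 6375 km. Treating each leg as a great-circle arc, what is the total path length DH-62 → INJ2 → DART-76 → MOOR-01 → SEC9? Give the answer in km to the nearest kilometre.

DH-62→INJ2: c = 0.204481 rad, d = 1303.57 km
INJ2→DART-76: c = 0.145492 rad, d = 927.51 km
DART-76→MOOR-01: c = 0.189314 rad, d = 1206.88 km
MOOR-01→SEC9: c = 0.271203 rad, d = 1728.92 km
Total = 1303.57 + 927.51 + 1206.88 + 1728.92 = 5166.88 km

5167 km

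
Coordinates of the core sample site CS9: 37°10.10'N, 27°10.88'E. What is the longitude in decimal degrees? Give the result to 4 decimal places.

27.1813°E

27° + 10.88′/60 = 27 + 0.18133 = 27.1813°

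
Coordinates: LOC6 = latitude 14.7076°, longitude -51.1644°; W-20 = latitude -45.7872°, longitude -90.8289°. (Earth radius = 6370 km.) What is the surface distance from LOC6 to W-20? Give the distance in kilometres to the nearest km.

7815 km

Δφ = -60.4948°,  Δλ = -39.6645°
a = sin²(Δφ/2) + cos φ₁ cos φ₂ sin²(Δλ/2) = 0.331383
c = 2·arcsin(√a) = 1.226818 rad = 70.2915°
d = R·c = 6370 × 1.226818 = 7814.8 km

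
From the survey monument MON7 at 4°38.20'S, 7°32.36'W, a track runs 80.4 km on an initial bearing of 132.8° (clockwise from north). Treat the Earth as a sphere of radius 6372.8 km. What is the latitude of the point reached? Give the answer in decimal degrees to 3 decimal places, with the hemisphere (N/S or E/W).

5.128°S

MON7: φ = -4.63667°, λ = -7.53933°
δ = d/R = 80.4/6372.8 = 0.012616 rad
φ₂ = arcsin(sin φ₁ cos δ + cos φ₁ sin δ cos θ)
   = arcsin(-0.08084·0.99992 + 0.99673·0.01262·-0.67944) = -5.12759°
λ₂ = λ₁ + atan2(sin θ sin δ cos φ₁, cos δ − sin φ₁ sin φ₂) = -7.00683°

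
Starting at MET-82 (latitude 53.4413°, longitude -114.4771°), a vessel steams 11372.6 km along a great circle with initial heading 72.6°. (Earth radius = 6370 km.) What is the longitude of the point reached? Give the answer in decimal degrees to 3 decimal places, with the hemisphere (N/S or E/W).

3.284°W

δ = d/R = 11372.6/6370 = 1.785338 rad
φ₂ = arcsin(sin φ₁ cos δ + cos φ₁ sin δ cos θ)
   = arcsin(0.80325·-0.21290 + 0.59565·0.97707·0.29904) = 0.17351°
λ₂ = λ₁ + atan2(sin θ sin δ cos φ₁, cos δ − sin φ₁ sin φ₂) = -3.28408°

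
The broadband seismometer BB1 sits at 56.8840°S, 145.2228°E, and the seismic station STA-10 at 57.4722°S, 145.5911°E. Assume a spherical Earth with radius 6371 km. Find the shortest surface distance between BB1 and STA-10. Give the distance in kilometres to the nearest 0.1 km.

Δφ = -0.5882°,  Δλ = 0.3683°
a = sin²(Δφ/2) + cos φ₁ cos φ₂ sin²(Δλ/2) = 0.000029
c = 2·arcsin(√a) = 0.010841 rad = 0.6212°
d = R·c = 6371 × 0.010841 = 69.1 km

69.1 km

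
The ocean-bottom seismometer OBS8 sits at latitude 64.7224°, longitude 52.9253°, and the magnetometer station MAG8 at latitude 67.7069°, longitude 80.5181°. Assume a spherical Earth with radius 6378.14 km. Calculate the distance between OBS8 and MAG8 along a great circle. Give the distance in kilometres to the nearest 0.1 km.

Δφ = 2.9845°,  Δλ = 27.5928°
a = sin²(Δφ/2) + cos φ₁ cos φ₂ sin²(Δλ/2) = 0.009890
c = 2·arcsin(√a) = 0.199226 rad = 11.4148°
d = R·c = 6378.14 × 0.199226 = 1270.7 km

1270.7 km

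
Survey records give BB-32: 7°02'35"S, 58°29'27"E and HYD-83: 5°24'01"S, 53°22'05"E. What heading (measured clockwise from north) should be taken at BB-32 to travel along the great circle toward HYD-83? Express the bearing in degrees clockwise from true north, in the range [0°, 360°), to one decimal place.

BB-32: φ = -7.04306°, λ = +58.49083°
HYD-83: φ = -5.40028°, λ = +53.36806°
Δλ = -5.1228°
y = sin Δλ · cos φ₂ = -0.088894
x = cos φ₁ sin φ₂ − sin φ₁ cos φ₂ cos Δλ = 0.028180
θ = atan2(y, x) = -72.4108° → 287.5892° (mod 360°)

287.6°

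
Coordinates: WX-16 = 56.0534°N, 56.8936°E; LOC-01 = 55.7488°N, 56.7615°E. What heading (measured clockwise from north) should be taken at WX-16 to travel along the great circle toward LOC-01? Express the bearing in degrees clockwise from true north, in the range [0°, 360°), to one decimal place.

193.7°

Δλ = -0.1321°
y = sin Δλ · cos φ₂ = -0.001298
x = cos φ₁ sin φ₂ − sin φ₁ cos φ₂ cos Δλ = -0.005315
θ = atan2(y, x) = -166.2799° → 193.7201° (mod 360°)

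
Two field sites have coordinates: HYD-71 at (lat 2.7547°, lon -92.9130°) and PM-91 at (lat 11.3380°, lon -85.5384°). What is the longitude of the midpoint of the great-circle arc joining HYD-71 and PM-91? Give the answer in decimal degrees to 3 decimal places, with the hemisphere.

89.260°W

Bx = cos φ₂ cos Δλ = 0.972374,  By = cos φ₂ sin Δλ = 0.125851
φₘ = atan2(sin φ₁ + sin φ₂, √((cos φ₁ + Bx)² + By²)) = 7.06082°
λₘ = λ₁ + atan2(By, cos φ₁ + Bx) = -89.25995°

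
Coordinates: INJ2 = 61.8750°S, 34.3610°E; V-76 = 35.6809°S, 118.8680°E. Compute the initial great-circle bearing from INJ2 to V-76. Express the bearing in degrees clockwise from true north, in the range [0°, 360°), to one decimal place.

Δλ = 84.5070°
y = sin Δλ · cos φ₂ = 0.808548
x = cos φ₁ sin φ₂ − sin φ₁ cos φ₂ cos Δλ = -0.206378
θ = atan2(y, x) = 104.3188° → 104.3188° (mod 360°)

104.3°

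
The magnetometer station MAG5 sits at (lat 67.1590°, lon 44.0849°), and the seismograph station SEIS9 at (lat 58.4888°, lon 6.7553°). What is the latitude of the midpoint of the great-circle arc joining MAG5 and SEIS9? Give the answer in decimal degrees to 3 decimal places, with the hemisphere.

64.034°N

Bx = cos φ₂ cos Δλ = 0.415603,  By = cos φ₂ sin Δλ = -0.316944
φₘ = atan2(sin φ₁ + sin φ₂, √((cos φ₁ + Bx)² + By²)) = 64.03363°
λₘ = λ₁ + atan2(By, cos φ₁ + Bx) = 22.56470°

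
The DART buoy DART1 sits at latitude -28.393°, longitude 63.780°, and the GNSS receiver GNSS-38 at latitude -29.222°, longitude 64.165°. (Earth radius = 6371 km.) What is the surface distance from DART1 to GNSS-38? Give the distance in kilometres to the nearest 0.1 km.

99.5 km

Δφ = -0.8290°,  Δλ = 0.3850°
a = sin²(Δφ/2) + cos φ₁ cos φ₂ sin²(Δλ/2) = 0.000061
c = 2·arcsin(√a) = 0.015621 rad = 0.8950°
d = R·c = 6371 × 0.015621 = 99.5 km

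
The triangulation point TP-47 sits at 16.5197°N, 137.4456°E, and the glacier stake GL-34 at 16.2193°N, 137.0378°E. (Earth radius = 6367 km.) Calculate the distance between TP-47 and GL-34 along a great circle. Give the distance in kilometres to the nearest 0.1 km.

54.8 km

Δφ = -0.3004°,  Δλ = -0.4078°
a = sin²(Δφ/2) + cos φ₁ cos φ₂ sin²(Δλ/2) = 0.000019
c = 2·arcsin(√a) = 0.008609 rad = 0.4933°
d = R·c = 6367 × 0.008609 = 54.8 km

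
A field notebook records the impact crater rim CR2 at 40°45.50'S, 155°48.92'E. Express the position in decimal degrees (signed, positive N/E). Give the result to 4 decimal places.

-40.7583°, +155.8153°

lat: 40.7583° S → -40.7583°
lon: 155.8153° E → +155.8153°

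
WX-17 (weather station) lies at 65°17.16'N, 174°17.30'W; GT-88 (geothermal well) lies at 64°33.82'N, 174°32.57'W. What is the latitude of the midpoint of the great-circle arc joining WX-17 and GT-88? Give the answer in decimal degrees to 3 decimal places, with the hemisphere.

WX-17: φ = +65.28600°, λ = -174.28833°
GT-88: φ = +64.56367°, λ = -174.54283°
Bx = cos φ₂ cos Δλ = 0.429504,  By = cos φ₂ sin Δλ = -0.001908
φₘ = atan2(sin φ₁ + sin φ₂, √((cos φ₁ + Bx)² + By²)) = 64.92489°
λₘ = λ₁ + atan2(By, cos φ₁ + Bx) = -174.41730°

64.925°N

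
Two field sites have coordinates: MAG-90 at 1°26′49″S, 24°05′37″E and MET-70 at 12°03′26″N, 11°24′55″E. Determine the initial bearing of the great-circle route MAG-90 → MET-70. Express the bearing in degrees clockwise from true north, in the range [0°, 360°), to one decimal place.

MAG-90: φ = -1.44694°, λ = +24.09361°
MET-70: φ = +12.05722°, λ = +11.41528°
Δλ = -12.6783°
y = sin Δλ · cos φ₂ = -0.214636
x = cos φ₁ sin φ₂ − sin φ₁ cos φ₂ cos Δλ = 0.232914
θ = atan2(y, x) = -42.6613° → 317.3387° (mod 360°)

317.3°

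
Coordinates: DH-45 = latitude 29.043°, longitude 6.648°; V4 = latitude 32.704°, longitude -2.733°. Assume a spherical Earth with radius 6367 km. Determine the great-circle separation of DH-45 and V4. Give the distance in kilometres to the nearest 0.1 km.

Δφ = 3.6610°,  Δλ = -9.3810°
a = sin²(Δφ/2) + cos φ₁ cos φ₂ sin²(Δλ/2) = 0.005940
c = 2·arcsin(√a) = 0.154291 rad = 8.8402°
d = R·c = 6367 × 0.154291 = 982.4 km

982.4 km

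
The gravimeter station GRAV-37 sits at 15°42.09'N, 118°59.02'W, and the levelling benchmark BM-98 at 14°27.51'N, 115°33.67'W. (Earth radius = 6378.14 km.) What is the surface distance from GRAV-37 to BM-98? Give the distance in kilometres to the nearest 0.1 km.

GRAV-37: φ = +15.70150°, λ = -118.98367°
BM-98: φ = +14.45850°, λ = -115.56117°
Δφ = -1.2430°,  Δλ = 3.4225°
a = sin²(Δφ/2) + cos φ₁ cos φ₂ sin²(Δλ/2) = 0.000949
c = 2·arcsin(√a) = 0.061620 rad = 3.5306°
d = R·c = 6378.14 × 0.061620 = 393.0 km

393.0 km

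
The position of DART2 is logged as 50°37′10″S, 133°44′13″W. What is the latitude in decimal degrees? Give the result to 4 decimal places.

50° + 37′/60 + 10″/3600 = 50 + 0.61667 + 0.00278 = 50.6194°

50.6194°S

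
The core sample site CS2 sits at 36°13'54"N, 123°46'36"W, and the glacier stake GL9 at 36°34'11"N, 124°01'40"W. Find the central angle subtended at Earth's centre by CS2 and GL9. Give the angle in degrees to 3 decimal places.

CS2: φ = +36.23167°, λ = -123.77667°
GL9: φ = +36.56972°, λ = -124.02778°
Δφ = 0.3381°,  Δλ = -0.2511°
a = sin²(Δφ/2) + cos φ₁ cos φ₂ sin²(Δλ/2) = 0.000012
c = 2·arcsin(√a) = 0.006874 rad = 0.3939°

0.394°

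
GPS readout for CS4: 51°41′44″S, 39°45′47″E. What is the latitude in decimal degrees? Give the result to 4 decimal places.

51.6956°S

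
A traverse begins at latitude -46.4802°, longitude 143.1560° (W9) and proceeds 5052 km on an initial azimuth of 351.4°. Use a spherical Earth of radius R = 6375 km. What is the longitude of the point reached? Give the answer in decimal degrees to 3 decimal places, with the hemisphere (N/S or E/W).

137.042°E

δ = d/R = 5052/6375 = 0.792471 rad
φ₂ = arcsin(sin φ₁ cos δ + cos φ₁ sin δ cos θ)
   = arcsin(-0.72514·0.70209 + 0.68861·0.71209·0.98876) = -1.39094°
λ₂ = λ₁ + atan2(sin θ sin δ cos φ₁, cos δ − sin φ₁ sin φ₂) = 137.04160°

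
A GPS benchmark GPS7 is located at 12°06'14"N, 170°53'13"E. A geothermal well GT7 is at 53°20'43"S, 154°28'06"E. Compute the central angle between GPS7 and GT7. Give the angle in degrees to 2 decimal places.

GPS7: φ = +12.10389°, λ = +170.88694°
GT7: φ = -53.34528°, λ = +154.46833°
Δφ = -65.4492°,  Δλ = -16.4186°
a = sin²(Δφ/2) + cos φ₁ cos φ₂ sin²(Δλ/2) = 0.304151
c = 2·arcsin(√a) = 1.168320 rad = 66.9398°

66.94°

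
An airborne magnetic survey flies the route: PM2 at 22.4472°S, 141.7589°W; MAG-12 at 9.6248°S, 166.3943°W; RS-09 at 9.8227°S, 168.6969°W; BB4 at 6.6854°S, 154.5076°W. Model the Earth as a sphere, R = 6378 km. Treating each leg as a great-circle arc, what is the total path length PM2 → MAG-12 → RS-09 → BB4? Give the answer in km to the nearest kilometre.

PM2→MAG-12: c = 0.468776 rad, d = 2989.85 km
MAG-12→RS-09: c = 0.039761 rad, d = 253.59 km
RS-09→BB4: c = 0.251082 rad, d = 1601.40 km
Total = 2989.85 + 253.59 + 1601.40 = 4844.85 km

4845 km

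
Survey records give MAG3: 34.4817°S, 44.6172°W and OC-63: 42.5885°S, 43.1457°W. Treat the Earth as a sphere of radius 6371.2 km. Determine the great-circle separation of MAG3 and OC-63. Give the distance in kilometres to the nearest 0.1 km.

910.5 km

Δφ = -8.1068°,  Δλ = 1.4715°
a = sin²(Δφ/2) + cos φ₁ cos φ₂ sin²(Δλ/2) = 0.005097
c = 2·arcsin(√a) = 0.142903 rad = 8.1877°
d = R·c = 6371.2 × 0.142903 = 910.5 km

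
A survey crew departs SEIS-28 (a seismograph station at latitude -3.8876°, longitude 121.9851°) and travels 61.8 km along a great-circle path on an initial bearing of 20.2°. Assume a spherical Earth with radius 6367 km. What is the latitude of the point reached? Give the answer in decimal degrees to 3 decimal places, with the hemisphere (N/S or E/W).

3.366°S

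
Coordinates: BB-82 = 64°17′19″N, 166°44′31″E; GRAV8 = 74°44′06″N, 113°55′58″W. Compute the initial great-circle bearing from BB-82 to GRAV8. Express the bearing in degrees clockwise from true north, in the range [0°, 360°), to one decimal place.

BB-82: φ = +64.28861°, λ = +166.74194°
GRAV8: φ = +74.73500°, λ = -113.93278°
Δλ = 79.3253°
y = sin Δλ · cos φ₂ = 0.258728
x = cos φ₁ sin φ₂ − sin φ₁ cos φ₂ cos Δλ = 0.374591
θ = atan2(y, x) = 34.6326° → 34.6326° (mod 360°)

34.6°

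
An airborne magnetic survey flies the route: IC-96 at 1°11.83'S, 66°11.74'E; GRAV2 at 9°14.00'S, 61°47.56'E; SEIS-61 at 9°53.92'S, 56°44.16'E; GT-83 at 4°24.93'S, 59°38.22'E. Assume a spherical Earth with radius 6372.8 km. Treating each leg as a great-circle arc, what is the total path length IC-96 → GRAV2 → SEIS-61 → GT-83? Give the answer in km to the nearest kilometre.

2266 km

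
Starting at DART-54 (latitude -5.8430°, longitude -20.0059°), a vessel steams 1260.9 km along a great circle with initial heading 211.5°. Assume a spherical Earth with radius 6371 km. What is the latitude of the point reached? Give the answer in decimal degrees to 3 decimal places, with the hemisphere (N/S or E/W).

15.462°S

δ = d/R = 1260.9/6371 = 0.197912 rad
φ₂ = arcsin(sin φ₁ cos δ + cos φ₁ sin δ cos θ)
   = arcsin(-0.10180·0.98048 + 0.99480·0.19662·-0.85264) = -15.46165°
λ₂ = λ₁ + atan2(sin θ sin δ cos φ₁, cos δ − sin φ₁ sin φ₂) = -26.12485°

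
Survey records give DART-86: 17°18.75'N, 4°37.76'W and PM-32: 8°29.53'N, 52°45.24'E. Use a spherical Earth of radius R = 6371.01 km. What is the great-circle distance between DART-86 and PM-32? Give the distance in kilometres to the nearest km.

DART-86: φ = +17.31250°, λ = -4.62933°
PM-32: φ = +8.49217°, λ = +52.75400°
Δφ = -8.8203°,  Δλ = 57.3833°
a = sin²(Δφ/2) + cos φ₁ cos φ₂ sin²(Δλ/2) = 0.223550
c = 2·arcsin(√a) = 0.984956 rad = 56.4338°
d = R·c = 6371.01 × 0.984956 = 6275.2 km

6275 km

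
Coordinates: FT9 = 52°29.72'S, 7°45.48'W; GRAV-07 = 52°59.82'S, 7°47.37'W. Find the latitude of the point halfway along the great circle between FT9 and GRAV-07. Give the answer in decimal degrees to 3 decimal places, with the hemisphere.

FT9: φ = -52.49533°, λ = -7.75800°
GRAV-07: φ = -52.99700°, λ = -7.78950°
Bx = cos φ₂ cos Δλ = 0.601857,  By = cos φ₂ sin Δλ = -0.000331
φₘ = atan2(sin φ₁ + sin φ₂, √((cos φ₁ + Bx)² + By²)) = -52.74617°
λₘ = λ₁ + atan2(By, cos φ₁ + Bx) = -7.77366°

52.746°S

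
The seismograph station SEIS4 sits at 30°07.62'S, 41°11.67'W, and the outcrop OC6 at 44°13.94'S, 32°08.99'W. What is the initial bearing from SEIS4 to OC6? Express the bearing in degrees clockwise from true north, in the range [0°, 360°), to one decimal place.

SEIS4: φ = -30.12700°, λ = -41.19450°
OC6: φ = -44.23233°, λ = -32.14983°
Δλ = 9.0447°
y = sin Δλ · cos φ₂ = 0.112640
x = cos φ₁ sin φ₂ − sin φ₁ cos φ₂ cos Δλ = -0.248177
θ = atan2(y, x) = 155.5882° → 155.5882° (mod 360°)

155.6°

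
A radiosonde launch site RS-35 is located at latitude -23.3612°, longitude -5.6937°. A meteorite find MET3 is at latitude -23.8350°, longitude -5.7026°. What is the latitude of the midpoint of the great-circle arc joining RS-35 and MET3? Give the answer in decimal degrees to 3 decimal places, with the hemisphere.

23.598°S

Bx = cos φ₂ cos Δλ = 0.914713,  By = cos φ₂ sin Δλ = -0.000142
φₘ = atan2(sin φ₁ + sin φ₂, √((cos φ₁ + Bx)² + By²)) = -23.59810°
λₘ = λ₁ + atan2(By, cos φ₁ + Bx) = -5.69814°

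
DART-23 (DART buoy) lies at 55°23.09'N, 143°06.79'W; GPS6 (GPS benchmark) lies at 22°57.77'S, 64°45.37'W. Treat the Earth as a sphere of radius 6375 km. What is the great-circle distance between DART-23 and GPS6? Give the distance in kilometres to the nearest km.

DART-23: φ = +55.38483°, λ = -143.11317°
GPS6: φ = -22.96283°, λ = -64.75617°
Δφ = -78.3477°,  Δλ = 78.3570°
a = sin²(Δφ/2) + cos φ₁ cos φ₂ sin²(Δλ/2) = 0.607759
c = 2·arcsin(√a) = 1.788018 rad = 102.4459°
d = R·c = 6375 × 1.788018 = 11398.6 km

11399 km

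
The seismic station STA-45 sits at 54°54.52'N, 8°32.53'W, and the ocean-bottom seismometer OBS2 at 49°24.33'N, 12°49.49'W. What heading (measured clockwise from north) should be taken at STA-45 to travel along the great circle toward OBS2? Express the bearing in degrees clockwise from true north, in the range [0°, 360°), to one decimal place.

207.2°

STA-45: φ = +54.90867°, λ = -8.54217°
OBS2: φ = +49.40550°, λ = -12.82483°
Δλ = -4.2827°
y = sin Δλ · cos φ₂ = -0.048592
x = cos φ₁ sin φ₂ − sin φ₁ cos φ₂ cos Δλ = -0.094414
θ = atan2(y, x) = -152.7663° → 207.2337° (mod 360°)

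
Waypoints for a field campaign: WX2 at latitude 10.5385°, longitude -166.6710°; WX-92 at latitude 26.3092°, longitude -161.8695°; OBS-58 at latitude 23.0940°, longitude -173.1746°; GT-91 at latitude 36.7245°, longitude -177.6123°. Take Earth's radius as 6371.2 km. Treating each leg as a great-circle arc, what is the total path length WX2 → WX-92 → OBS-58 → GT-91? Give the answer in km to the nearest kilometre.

4595 km

WX2→WX-92: c = 0.286410 rad, d = 1824.77 km
WX-92→OBS-58: c = 0.187749 rad, d = 1196.19 km
OBS-58→GT-91: c = 0.247102 rad, d = 1574.34 km
Total = 1824.77 + 1196.19 + 1574.34 = 4595.30 km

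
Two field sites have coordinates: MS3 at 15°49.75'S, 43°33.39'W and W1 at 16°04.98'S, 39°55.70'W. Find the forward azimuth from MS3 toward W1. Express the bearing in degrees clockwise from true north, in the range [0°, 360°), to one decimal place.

94.7°

MS3: φ = -15.82917°, λ = -43.55650°
W1: φ = -16.08300°, λ = -39.92833°
Δλ = 3.6282°
y = sin Δλ · cos φ₂ = 0.060804
x = cos φ₁ sin φ₂ − sin φ₁ cos φ₂ cos Δλ = -0.004956
θ = atan2(y, x) = 94.6593° → 94.6593° (mod 360°)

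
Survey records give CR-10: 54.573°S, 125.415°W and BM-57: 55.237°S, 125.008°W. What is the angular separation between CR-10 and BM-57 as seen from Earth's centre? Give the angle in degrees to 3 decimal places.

0.704°

Δφ = -0.6640°,  Δλ = 0.4070°
a = sin²(Δφ/2) + cos φ₁ cos φ₂ sin²(Δλ/2) = 0.000038
c = 2·arcsin(√a) = 0.012287 rad = 0.7040°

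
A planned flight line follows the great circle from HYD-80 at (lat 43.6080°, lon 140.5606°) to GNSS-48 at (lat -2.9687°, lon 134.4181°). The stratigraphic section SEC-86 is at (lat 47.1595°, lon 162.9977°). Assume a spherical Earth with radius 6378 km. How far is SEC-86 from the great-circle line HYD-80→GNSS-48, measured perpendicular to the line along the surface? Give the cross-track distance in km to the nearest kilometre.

1562 km

δ₁₃ = central angle HYD-80→SEC-86 = 0.280891 rad  (haversine)
θ₁₃ = bearing HYD-80→SEC-86 = 69.419°,  θ₁₂ = bearing HYD-80→GNSS-48 = 188.415°
dₓₜ = R·arcsin(sin δ₁₃ · sin(θ₁₃ − θ₁₂)) = 6378·arcsin(0.27721·sin(-118.996°)) = -1562.010 km
|dₓₜ| = 1562.010 km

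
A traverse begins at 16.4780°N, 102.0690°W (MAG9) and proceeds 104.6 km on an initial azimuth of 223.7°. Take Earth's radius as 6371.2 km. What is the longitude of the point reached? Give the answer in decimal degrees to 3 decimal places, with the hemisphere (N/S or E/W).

102.744°W

δ = d/R = 104.6/6371.2 = 0.016418 rad
φ₂ = arcsin(sin φ₁ cos δ + cos φ₁ sin δ cos θ)
   = arcsin(0.28365·0.99987 + 0.95893·0.01642·-0.72297) = 15.79686°
λ₂ = λ₁ + atan2(sin θ sin δ cos φ₁, cos δ − sin φ₁ sin φ₂) = -102.74438°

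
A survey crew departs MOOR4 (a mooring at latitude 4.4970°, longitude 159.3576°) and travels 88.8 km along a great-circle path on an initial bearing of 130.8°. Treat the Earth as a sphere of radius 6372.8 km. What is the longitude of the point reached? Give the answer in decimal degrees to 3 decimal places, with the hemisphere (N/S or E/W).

159.963°E

δ = d/R = 88.8/6372.8 = 0.013934 rad
φ₂ = arcsin(sin φ₁ cos δ + cos φ₁ sin δ cos θ)
   = arcsin(0.07841·0.99990 + 0.99692·0.01393·-0.65342) = 3.97509°
λ₂ = λ₁ + atan2(sin θ sin δ cos φ₁, cos δ − sin φ₁ sin φ₂) = 159.96341°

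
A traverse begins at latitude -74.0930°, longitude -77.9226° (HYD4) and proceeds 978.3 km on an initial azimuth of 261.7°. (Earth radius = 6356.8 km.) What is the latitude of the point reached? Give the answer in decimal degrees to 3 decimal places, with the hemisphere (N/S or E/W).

δ = d/R = 978.3/6356.8 = 0.153898 rad
φ₂ = arcsin(sin φ₁ cos δ + cos φ₁ sin δ cos θ)
   = arcsin(-0.96171·0.98818 + 0.27408·0.15329·-0.14436) = -73.01992°
λ₂ = λ₁ + atan2(sin θ sin δ cos φ₁, cos δ − sin φ₁ sin φ₂) = -109.21476°

73.020°S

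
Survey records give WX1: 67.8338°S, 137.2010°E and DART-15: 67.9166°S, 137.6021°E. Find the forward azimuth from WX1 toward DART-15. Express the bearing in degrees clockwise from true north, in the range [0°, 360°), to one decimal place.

118.9°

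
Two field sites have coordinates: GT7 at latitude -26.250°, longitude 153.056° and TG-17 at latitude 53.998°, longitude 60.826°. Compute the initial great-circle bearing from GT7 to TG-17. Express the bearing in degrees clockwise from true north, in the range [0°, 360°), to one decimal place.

320.6°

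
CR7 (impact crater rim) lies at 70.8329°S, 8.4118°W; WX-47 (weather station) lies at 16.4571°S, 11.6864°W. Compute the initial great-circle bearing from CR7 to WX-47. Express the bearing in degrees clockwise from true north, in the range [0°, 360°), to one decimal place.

356.1°

Δλ = -3.2746°
y = sin Δλ · cos φ₂ = -0.054781
x = cos φ₁ sin φ₂ − sin φ₁ cos φ₂ cos Δλ = 0.811376
θ = atan2(y, x) = -3.8626° → 356.1374° (mod 360°)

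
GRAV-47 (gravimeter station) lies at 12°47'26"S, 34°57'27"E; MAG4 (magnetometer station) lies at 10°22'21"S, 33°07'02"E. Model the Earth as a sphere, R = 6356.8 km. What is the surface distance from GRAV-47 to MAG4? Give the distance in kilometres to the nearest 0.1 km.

GRAV-47: φ = -12.79056°, λ = +34.95750°
MAG4: φ = -10.37250°, λ = +33.11722°
Δφ = 2.4181°,  Δλ = -1.8403°
a = sin²(Δφ/2) + cos φ₁ cos φ₂ sin²(Δλ/2) = 0.000693
c = 2·arcsin(√a) = 0.052640 rad = 3.0161°
d = R·c = 6356.8 × 0.052640 = 334.6 km

334.6 km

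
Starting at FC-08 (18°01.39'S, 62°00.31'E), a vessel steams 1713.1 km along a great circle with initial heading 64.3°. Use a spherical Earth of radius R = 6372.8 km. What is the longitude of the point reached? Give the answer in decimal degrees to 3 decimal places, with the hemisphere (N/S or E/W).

FC-08: φ = -18.02317°, λ = +62.00517°
δ = d/R = 1713.1/6372.8 = 0.268814 rad
φ₂ = arcsin(sin φ₁ cos δ + cos φ₁ sin δ cos θ)
   = arcsin(-0.30940·0.96409 + 0.95093·0.26559·0.43366) = -10.88080°
λ₂ = λ₁ + atan2(sin θ sin δ cos φ₁, cos δ − sin φ₁ sin φ₂) = 76.11000°

76.110°E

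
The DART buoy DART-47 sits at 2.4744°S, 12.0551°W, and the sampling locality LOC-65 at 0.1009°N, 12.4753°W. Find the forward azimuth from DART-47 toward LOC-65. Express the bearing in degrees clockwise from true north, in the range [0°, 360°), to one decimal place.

Δλ = -0.4202°
y = sin Δλ · cos φ₂ = -0.007334
x = cos φ₁ sin φ₂ − sin φ₁ cos φ₂ cos Δλ = 0.044931
θ = atan2(y, x) = -9.2702° → 350.7298° (mod 360°)

350.7°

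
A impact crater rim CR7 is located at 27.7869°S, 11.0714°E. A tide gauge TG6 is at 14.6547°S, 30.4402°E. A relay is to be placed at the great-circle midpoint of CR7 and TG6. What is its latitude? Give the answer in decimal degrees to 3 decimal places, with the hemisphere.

Bx = cos φ₂ cos Δλ = 0.912713,  By = cos φ₂ sin Δλ = 0.320858
φₘ = atan2(sin φ₁ + sin φ₂, √((cos φ₁ + Bx)² + By²)) = -21.49919°
λₘ = λ₁ + atan2(By, cos φ₁ + Bx) = 21.19280°

21.499°S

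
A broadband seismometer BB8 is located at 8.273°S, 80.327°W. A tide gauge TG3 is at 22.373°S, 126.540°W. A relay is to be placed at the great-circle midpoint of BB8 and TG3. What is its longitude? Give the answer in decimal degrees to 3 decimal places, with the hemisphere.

102.605°W

Bx = cos φ₂ cos Δλ = 0.639891,  By = cos φ₂ sin Δλ = -0.667575
φₘ = atan2(sin φ₁ + sin φ₂, √((cos φ₁ + Bx)² + By²)) = -16.58710°
λₘ = λ₁ + atan2(By, cos φ₁ + Bx) = -102.60517°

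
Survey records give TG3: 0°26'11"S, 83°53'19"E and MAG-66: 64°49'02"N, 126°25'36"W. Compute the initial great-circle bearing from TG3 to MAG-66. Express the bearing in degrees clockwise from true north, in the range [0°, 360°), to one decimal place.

13.4°

TG3: φ = -0.43639°, λ = +83.88861°
MAG-66: φ = +64.81722°, λ = -126.42667°
Δλ = 149.6847°
y = sin Δλ · cos φ₂ = 0.214778
x = cos φ₁ sin φ₂ − sin φ₁ cos φ₂ cos Δλ = 0.902131
θ = atan2(y, x) = 13.3916° → 13.3916° (mod 360°)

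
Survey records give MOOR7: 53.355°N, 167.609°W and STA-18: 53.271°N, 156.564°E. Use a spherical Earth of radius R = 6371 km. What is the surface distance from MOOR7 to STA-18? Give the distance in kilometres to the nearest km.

2355 km

Δφ = -0.0840°,  Δλ = -35.8270°
a = sin²(Δφ/2) + cos φ₁ cos φ₂ sin²(Δλ/2) = 0.033769
c = 2·arcsin(√a) = 0.369627 rad = 21.1781°
d = R·c = 6371 × 0.369627 = 2354.9 km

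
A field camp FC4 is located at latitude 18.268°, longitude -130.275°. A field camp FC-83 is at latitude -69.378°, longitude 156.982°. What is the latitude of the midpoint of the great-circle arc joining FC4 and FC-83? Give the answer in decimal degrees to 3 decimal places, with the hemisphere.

Bx = cos φ₂ cos Δλ = 0.104483,  By = cos φ₂ sin Δλ = -0.336346
φₘ = atan2(sin φ₁ + sin φ₂, √((cos φ₁ + Bx)² + By²)) = -29.36116°
λₘ = λ₁ + atan2(By, cos φ₁ + Bx) = -147.97229°

29.361°S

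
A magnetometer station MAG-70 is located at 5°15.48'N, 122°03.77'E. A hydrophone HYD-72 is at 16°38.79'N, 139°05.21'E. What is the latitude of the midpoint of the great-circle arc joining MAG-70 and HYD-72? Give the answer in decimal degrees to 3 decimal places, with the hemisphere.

11.071°N

MAG-70: φ = +5.25800°, λ = +122.06283°
HYD-72: φ = +16.64650°, λ = +139.08683°
Bx = cos φ₂ cos Δλ = 0.916109,  By = cos φ₂ sin Δλ = 0.280502
φₘ = atan2(sin φ₁ + sin φ₂, √((cos φ₁ + Bx)² + By²)) = 11.07119°
λₘ = λ₁ + atan2(By, cos φ₁ + Bx) = 130.40937°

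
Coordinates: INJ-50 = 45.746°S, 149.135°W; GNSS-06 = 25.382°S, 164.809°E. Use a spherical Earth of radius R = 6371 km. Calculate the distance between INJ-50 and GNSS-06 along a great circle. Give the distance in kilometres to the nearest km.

Δφ = 20.3640°,  Δλ = -46.0560°
a = sin²(Δφ/2) + cos φ₁ cos φ₂ sin²(Δλ/2) = 0.127727
c = 2·arcsin(√a) = 0.730942 rad = 41.8799°
d = R·c = 6371 × 0.730942 = 4656.8 km

4657 km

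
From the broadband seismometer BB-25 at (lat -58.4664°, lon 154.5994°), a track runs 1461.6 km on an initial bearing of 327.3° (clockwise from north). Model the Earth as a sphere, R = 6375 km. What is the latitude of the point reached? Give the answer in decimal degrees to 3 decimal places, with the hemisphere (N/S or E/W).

δ = d/R = 1461.6/6375 = 0.229271 rad
φ₂ = arcsin(sin φ₁ cos δ + cos φ₁ sin δ cos θ)
   = arcsin(-0.85233·0.97383 + 0.52300·0.22727·0.84151) = -46.88705°
λ₂ = λ₁ + atan2(sin θ sin δ cos φ₁, cos δ − sin φ₁ sin φ₂) = 144.25010°

46.887°S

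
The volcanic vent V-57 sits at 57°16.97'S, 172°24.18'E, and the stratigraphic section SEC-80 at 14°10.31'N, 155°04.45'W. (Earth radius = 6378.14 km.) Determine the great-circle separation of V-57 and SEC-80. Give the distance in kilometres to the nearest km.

V-57: φ = -57.28283°, λ = +172.40300°
SEC-80: φ = +14.17183°, λ = -155.07417°
Δφ = 71.4547°,  Δλ = 32.5228°
a = sin²(Δφ/2) + cos φ₁ cos φ₂ sin²(Δλ/2) = 0.382063
c = 2·arcsin(√a) = 1.332679 rad = 76.3569°
d = R·c = 6378.14 × 1.332679 = 8500.0 km

8500 km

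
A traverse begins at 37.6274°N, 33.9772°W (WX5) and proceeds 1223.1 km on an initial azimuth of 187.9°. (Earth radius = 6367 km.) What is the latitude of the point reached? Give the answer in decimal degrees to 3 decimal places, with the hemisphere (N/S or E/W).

26.713°N

δ = d/R = 1223.1/6367 = 0.192100 rad
φ₂ = arcsin(sin φ₁ cos δ + cos φ₁ sin δ cos θ)
   = arcsin(0.61052·0.98161 + 0.79200·0.19092·-0.99051) = 26.71290°
λ₂ = λ₁ + atan2(sin θ sin δ cos φ₁, cos δ − sin φ₁ sin φ₂) = -35.66058°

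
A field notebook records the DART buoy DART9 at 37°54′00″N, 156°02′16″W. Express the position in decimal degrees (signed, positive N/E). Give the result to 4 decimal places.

lat: 37.9000° N → +37.9000°
lon: 156.0378° W → -156.0378°

+37.9000°, -156.0378°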